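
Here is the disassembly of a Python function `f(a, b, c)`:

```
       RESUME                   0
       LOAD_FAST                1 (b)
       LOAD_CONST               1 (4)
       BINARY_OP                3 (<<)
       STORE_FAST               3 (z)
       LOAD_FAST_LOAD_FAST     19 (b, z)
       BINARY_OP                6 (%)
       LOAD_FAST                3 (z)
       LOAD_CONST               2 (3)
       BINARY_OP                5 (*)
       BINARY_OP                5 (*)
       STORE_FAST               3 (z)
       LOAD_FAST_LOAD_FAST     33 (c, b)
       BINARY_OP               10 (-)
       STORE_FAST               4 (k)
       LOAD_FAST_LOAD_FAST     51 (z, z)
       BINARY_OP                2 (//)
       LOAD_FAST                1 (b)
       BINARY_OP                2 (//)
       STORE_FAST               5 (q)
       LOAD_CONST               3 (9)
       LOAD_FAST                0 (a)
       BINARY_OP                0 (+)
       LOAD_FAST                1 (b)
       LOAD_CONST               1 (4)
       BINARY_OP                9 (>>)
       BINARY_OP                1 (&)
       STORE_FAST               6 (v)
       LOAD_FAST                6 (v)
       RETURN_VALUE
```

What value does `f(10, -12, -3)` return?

19

LOAD_FAST b → push -12. Stack: [-12]
LOAD_CONST → push 4. Stack: [-12, 4]
BINARY_OP << → -12 << 4 = -192. Stack: [-192]
STORE_FAST z → z=-192. Stack: []
LOAD_FAST_LOAD_FAST b,z → push -12,-192. Stack: [-12, -192]
BINARY_OP % → -12 % -192 = -12. Stack: [-12]
LOAD_FAST z → push -192. Stack: [-12, -192]
LOAD_CONST → push 3. Stack: [-12, -192, 3]
BINARY_OP * → -192 * 3 = -576. Stack: [-12, -576]
BINARY_OP * → -12 * -576 = 6912. Stack: [6912]
STORE_FAST z → z=6912. Stack: []
LOAD_FAST_LOAD_FAST c,b → push -3,-12. Stack: [-3, -12]
BINARY_OP - → -3 - -12 = 9. Stack: [9]
STORE_FAST k → k=9. Stack: []
LOAD_FAST_LOAD_FAST z,z → push 6912,6912. Stack: [6912, 6912]
BINARY_OP // → 6912 // 6912 = 1. Stack: [1]
LOAD_FAST b → push -12. Stack: [1, -12]
BINARY_OP // → 1 // -12 = -1. Stack: [-1]
STORE_FAST q → q=-1. Stack: []
LOAD_CONST → push 9. Stack: [9]
LOAD_FAST a → push 10. Stack: [9, 10]
BINARY_OP + → 9 + 10 = 19. Stack: [19]
LOAD_FAST b → push -12. Stack: [19, -12]
LOAD_CONST → push 4. Stack: [19, -12, 4]
BINARY_OP >> → -12 >> 4 = -1. Stack: [19, -1]
BINARY_OP & → 19 & -1 = 19. Stack: [19]
STORE_FAST v → v=19. Stack: []
LOAD_FAST v → push 19. Stack: [19]
RETURN_VALUE → return 19.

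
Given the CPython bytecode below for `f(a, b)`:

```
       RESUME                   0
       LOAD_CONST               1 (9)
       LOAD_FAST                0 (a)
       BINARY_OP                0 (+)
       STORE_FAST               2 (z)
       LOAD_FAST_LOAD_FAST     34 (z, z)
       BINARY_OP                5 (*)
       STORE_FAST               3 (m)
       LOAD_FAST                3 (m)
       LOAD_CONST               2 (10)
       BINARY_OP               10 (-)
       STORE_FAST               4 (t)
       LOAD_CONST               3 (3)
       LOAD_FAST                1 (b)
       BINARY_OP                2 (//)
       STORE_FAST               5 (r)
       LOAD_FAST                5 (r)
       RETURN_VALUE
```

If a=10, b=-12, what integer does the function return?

LOAD_CONST → push 9. Stack: [9]
LOAD_FAST a → push 10. Stack: [9, 10]
BINARY_OP + → 9 + 10 = 19. Stack: [19]
STORE_FAST z → z=19. Stack: []
LOAD_FAST_LOAD_FAST z,z → push 19,19. Stack: [19, 19]
BINARY_OP * → 19 * 19 = 361. Stack: [361]
STORE_FAST m → m=361. Stack: []
LOAD_FAST m → push 361. Stack: [361]
LOAD_CONST → push 10. Stack: [361, 10]
BINARY_OP - → 361 - 10 = 351. Stack: [351]
STORE_FAST t → t=351. Stack: []
LOAD_CONST → push 3. Stack: [3]
LOAD_FAST b → push -12. Stack: [3, -12]
BINARY_OP // → 3 // -12 = -1. Stack: [-1]
STORE_FAST r → r=-1. Stack: []
LOAD_FAST r → push -1. Stack: [-1]
RETURN_VALUE → return -1.

-1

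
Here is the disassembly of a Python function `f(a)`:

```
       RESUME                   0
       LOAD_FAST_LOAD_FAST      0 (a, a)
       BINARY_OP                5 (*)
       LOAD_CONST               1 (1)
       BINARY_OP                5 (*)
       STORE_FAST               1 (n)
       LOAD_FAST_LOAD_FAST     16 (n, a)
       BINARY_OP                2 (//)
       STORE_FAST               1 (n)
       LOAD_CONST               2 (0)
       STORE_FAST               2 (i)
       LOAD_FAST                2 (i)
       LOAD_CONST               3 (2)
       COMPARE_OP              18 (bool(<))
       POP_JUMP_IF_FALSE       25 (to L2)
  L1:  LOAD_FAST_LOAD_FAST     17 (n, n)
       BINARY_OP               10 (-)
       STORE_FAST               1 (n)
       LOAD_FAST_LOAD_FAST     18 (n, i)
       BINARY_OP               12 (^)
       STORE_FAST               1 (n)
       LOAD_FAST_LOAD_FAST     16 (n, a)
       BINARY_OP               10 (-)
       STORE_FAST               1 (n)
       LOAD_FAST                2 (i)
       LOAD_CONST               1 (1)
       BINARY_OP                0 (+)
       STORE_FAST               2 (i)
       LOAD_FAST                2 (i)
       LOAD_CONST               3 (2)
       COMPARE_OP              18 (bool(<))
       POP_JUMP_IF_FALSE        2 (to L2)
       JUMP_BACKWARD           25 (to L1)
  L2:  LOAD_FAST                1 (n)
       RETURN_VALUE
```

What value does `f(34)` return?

-33

LOAD_FAST_LOAD_FAST a,a → push 34,34. Stack: [34, 34]
BINARY_OP * → 34 * 34 = 1156. Stack: [1156]
LOAD_CONST → push 1. Stack: [1156, 1]
BINARY_OP * → 1156 * 1 = 1156. Stack: [1156]
STORE_FAST n → n=1156. Stack: []
LOAD_FAST_LOAD_FAST n,a → push 1156,34. Stack: [1156, 34]
BINARY_OP // → 1156 // 34 = 34. Stack: [34]
STORE_FAST n → n=34. Stack: []
LOAD_CONST → push 0. Stack: [0]
STORE_FAST i → i=0. Stack: []
LOAD_FAST i → push 0. Stack: [0]
LOAD_CONST → push 2. Stack: [0, 2]
COMPARE_OP bool(<) → 0 vs 2 = True. Stack: [True]
POP_JUMP_IF_FALSE → pop True; no jump. Stack: []
LOAD_FAST_LOAD_FAST n,n → push 34,34. Stack: [34, 34]
BINARY_OP - → 34 - 34 = 0. Stack: [0]
STORE_FAST n → n=0. Stack: []
LOAD_FAST_LOAD_FAST n,i → push 0,0. Stack: [0, 0]
BINARY_OP ^ → 0 ^ 0 = 0. Stack: [0]
STORE_FAST n → n=0. Stack: []
LOAD_FAST_LOAD_FAST n,a → push 0,34. Stack: [0, 34]
BINARY_OP - → 0 - 34 = -34. Stack: [-34]
STORE_FAST n → n=-34. Stack: []
LOAD_FAST i → push 0. Stack: [0]
LOAD_CONST → push 1. Stack: [0, 1]
BINARY_OP + → 0 + 1 = 1. Stack: [1]
STORE_FAST i → i=1. Stack: []
LOAD_FAST i → push 1. Stack: [1]
LOAD_CONST → push 2. Stack: [1, 2]
COMPARE_OP bool(<) → 1 vs 2 = True. Stack: [True]
POP_JUMP_IF_FALSE → pop True; no jump. Stack: []
LOAD_FAST_LOAD_FAST n,n → push -34,-34. Stack: [-34, -34]
BINARY_OP - → -34 - -34 = 0. Stack: [0]
STORE_FAST n → n=0. Stack: []
LOAD_FAST_LOAD_FAST n,i → push 0,1. Stack: [0, 1]
BINARY_OP ^ → 0 ^ 1 = 1. Stack: [1]
STORE_FAST n → n=1. Stack: []
LOAD_FAST_LOAD_FAST n,a → push 1,34. Stack: [1, 34]
BINARY_OP - → 1 - 34 = -33. Stack: [-33]
STORE_FAST n → n=-33. Stack: []
LOAD_FAST i → push 1. Stack: [1]
LOAD_CONST → push 1. Stack: [1, 1]
BINARY_OP + → 1 + 1 = 2. Stack: [2]
STORE_FAST i → i=2. Stack: []
LOAD_FAST i → push 2. Stack: [2]
LOAD_CONST → push 2. Stack: [2, 2]
COMPARE_OP bool(<) → 2 vs 2 = False. Stack: [False]
POP_JUMP_IF_FALSE → pop False; jump. Stack: []
LOAD_FAST n → push -33. Stack: [-33]
RETURN_VALUE → return -33.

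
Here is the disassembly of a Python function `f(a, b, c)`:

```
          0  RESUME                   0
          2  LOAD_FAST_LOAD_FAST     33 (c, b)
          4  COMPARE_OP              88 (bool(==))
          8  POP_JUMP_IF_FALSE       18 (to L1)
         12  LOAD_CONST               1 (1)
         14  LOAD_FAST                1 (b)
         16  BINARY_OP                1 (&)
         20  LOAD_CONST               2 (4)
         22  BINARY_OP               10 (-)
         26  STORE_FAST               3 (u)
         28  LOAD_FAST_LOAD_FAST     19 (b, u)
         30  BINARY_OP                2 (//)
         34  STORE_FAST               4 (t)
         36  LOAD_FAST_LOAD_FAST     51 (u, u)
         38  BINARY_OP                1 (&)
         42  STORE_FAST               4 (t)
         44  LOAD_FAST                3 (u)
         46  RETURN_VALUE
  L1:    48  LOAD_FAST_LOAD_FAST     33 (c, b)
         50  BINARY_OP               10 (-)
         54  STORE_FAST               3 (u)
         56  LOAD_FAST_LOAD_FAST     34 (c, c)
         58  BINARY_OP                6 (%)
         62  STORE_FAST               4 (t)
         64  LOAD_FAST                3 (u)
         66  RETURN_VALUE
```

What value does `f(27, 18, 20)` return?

2

LOAD_FAST_LOAD_FAST c,b → push 20,18. Stack: [20, 18]
COMPARE_OP bool(==) → 20 vs 18 = False. Stack: [False]
POP_JUMP_IF_FALSE → pop False; jump. Stack: []
LOAD_FAST_LOAD_FAST c,b → push 20,18. Stack: [20, 18]
BINARY_OP - → 20 - 18 = 2. Stack: [2]
STORE_FAST u → u=2. Stack: []
LOAD_FAST_LOAD_FAST c,c → push 20,20. Stack: [20, 20]
BINARY_OP % → 20 % 20 = 0. Stack: [0]
STORE_FAST t → t=0. Stack: []
LOAD_FAST u → push 2. Stack: [2]
RETURN_VALUE → return 2.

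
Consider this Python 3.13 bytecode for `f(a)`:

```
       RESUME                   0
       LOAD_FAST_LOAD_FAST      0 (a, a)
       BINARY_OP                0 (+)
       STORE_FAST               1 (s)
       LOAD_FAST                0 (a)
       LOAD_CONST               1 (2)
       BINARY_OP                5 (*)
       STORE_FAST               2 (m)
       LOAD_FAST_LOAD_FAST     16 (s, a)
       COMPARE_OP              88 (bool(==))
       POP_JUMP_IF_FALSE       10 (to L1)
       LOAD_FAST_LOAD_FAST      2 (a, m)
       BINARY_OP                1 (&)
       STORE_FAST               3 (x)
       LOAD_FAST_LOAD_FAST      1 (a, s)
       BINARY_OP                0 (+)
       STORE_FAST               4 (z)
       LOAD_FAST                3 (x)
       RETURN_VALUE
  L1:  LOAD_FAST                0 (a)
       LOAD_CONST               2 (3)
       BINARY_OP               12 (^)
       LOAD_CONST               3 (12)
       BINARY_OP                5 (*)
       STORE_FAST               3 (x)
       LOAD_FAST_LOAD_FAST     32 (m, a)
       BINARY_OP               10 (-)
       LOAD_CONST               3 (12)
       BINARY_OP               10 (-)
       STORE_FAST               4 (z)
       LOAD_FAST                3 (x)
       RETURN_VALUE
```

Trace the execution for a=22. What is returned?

LOAD_FAST_LOAD_FAST a,a → push 22,22. Stack: [22, 22]
BINARY_OP + → 22 + 22 = 44. Stack: [44]
STORE_FAST s → s=44. Stack: []
LOAD_FAST a → push 22. Stack: [22]
LOAD_CONST → push 2. Stack: [22, 2]
BINARY_OP * → 22 * 2 = 44. Stack: [44]
STORE_FAST m → m=44. Stack: []
LOAD_FAST_LOAD_FAST s,a → push 44,22. Stack: [44, 22]
COMPARE_OP bool(==) → 44 vs 22 = False. Stack: [False]
POP_JUMP_IF_FALSE → pop False; jump. Stack: []
LOAD_FAST a → push 22. Stack: [22]
LOAD_CONST → push 3. Stack: [22, 3]
BINARY_OP ^ → 22 ^ 3 = 21. Stack: [21]
LOAD_CONST → push 12. Stack: [21, 12]
BINARY_OP * → 21 * 12 = 252. Stack: [252]
STORE_FAST x → x=252. Stack: []
LOAD_FAST_LOAD_FAST m,a → push 44,22. Stack: [44, 22]
BINARY_OP - → 44 - 22 = 22. Stack: [22]
LOAD_CONST → push 12. Stack: [22, 12]
BINARY_OP - → 22 - 12 = 10. Stack: [10]
STORE_FAST z → z=10. Stack: []
LOAD_FAST x → push 252. Stack: [252]
RETURN_VALUE → return 252.

252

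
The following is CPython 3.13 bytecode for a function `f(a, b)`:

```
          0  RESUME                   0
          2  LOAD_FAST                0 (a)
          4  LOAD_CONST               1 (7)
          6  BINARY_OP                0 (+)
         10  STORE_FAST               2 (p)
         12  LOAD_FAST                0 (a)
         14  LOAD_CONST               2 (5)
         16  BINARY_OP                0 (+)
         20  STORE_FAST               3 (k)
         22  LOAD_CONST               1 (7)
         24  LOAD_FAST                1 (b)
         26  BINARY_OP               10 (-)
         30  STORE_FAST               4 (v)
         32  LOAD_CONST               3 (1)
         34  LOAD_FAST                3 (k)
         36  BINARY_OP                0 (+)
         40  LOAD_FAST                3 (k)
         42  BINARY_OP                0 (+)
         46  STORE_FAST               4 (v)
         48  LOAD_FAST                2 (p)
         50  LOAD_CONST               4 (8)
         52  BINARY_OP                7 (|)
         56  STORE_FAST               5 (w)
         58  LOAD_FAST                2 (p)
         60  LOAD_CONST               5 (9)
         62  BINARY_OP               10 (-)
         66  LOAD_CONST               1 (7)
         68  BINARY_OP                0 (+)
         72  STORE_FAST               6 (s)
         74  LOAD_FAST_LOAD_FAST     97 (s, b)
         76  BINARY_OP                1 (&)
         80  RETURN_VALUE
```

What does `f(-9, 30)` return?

LOAD_FAST a → push -9. Stack: [-9]
LOAD_CONST → push 7. Stack: [-9, 7]
BINARY_OP + → -9 + 7 = -2. Stack: [-2]
STORE_FAST p → p=-2. Stack: []
LOAD_FAST a → push -9. Stack: [-9]
LOAD_CONST → push 5. Stack: [-9, 5]
BINARY_OP + → -9 + 5 = -4. Stack: [-4]
STORE_FAST k → k=-4. Stack: []
LOAD_CONST → push 7. Stack: [7]
LOAD_FAST b → push 30. Stack: [7, 30]
BINARY_OP - → 7 - 30 = -23. Stack: [-23]
STORE_FAST v → v=-23. Stack: []
LOAD_CONST → push 1. Stack: [1]
LOAD_FAST k → push -4. Stack: [1, -4]
BINARY_OP + → 1 + -4 = -3. Stack: [-3]
LOAD_FAST k → push -4. Stack: [-3, -4]
BINARY_OP + → -3 + -4 = -7. Stack: [-7]
STORE_FAST v → v=-7. Stack: []
LOAD_FAST p → push -2. Stack: [-2]
LOAD_CONST → push 8. Stack: [-2, 8]
BINARY_OP | → -2 | 8 = -2. Stack: [-2]
STORE_FAST w → w=-2. Stack: []
LOAD_FAST p → push -2. Stack: [-2]
LOAD_CONST → push 9. Stack: [-2, 9]
BINARY_OP - → -2 - 9 = -11. Stack: [-11]
LOAD_CONST → push 7. Stack: [-11, 7]
BINARY_OP + → -11 + 7 = -4. Stack: [-4]
STORE_FAST s → s=-4. Stack: []
LOAD_FAST_LOAD_FAST s,b → push -4,30. Stack: [-4, 30]
BINARY_OP & → -4 & 30 = 28. Stack: [28]
RETURN_VALUE → return 28.

28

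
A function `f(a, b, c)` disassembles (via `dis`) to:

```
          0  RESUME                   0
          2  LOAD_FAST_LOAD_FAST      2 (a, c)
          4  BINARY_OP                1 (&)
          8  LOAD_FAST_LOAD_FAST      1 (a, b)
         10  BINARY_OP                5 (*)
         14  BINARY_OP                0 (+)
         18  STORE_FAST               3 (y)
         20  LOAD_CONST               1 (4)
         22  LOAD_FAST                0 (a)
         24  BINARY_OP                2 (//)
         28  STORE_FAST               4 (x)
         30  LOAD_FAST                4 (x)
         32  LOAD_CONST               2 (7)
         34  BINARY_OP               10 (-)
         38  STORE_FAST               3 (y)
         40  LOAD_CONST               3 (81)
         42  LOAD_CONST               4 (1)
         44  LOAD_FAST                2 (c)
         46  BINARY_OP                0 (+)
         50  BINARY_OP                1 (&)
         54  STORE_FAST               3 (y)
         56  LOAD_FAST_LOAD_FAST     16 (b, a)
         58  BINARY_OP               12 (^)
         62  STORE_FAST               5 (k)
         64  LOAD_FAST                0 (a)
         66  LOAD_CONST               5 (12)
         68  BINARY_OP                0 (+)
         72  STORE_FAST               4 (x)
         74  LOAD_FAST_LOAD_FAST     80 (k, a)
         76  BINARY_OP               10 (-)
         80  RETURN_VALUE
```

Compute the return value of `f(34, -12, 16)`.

LOAD_FAST_LOAD_FAST a,c → push 34,16. Stack: [34, 16]
BINARY_OP & → 34 & 16 = 0. Stack: [0]
LOAD_FAST_LOAD_FAST a,b → push 34,-12. Stack: [0, 34, -12]
BINARY_OP * → 34 * -12 = -408. Stack: [0, -408]
BINARY_OP + → 0 + -408 = -408. Stack: [-408]
STORE_FAST y → y=-408. Stack: []
LOAD_CONST → push 4. Stack: [4]
LOAD_FAST a → push 34. Stack: [4, 34]
BINARY_OP // → 4 // 34 = 0. Stack: [0]
STORE_FAST x → x=0. Stack: []
LOAD_FAST x → push 0. Stack: [0]
LOAD_CONST → push 7. Stack: [0, 7]
BINARY_OP - → 0 - 7 = -7. Stack: [-7]
STORE_FAST y → y=-7. Stack: []
LOAD_CONST → push 81. Stack: [81]
LOAD_CONST → push 1. Stack: [81, 1]
LOAD_FAST c → push 16. Stack: [81, 1, 16]
BINARY_OP + → 1 + 16 = 17. Stack: [81, 17]
BINARY_OP & → 81 & 17 = 17. Stack: [17]
STORE_FAST y → y=17. Stack: []
LOAD_FAST_LOAD_FAST b,a → push -12,34. Stack: [-12, 34]
BINARY_OP ^ → -12 ^ 34 = -42. Stack: [-42]
STORE_FAST k → k=-42. Stack: []
LOAD_FAST a → push 34. Stack: [34]
LOAD_CONST → push 12. Stack: [34, 12]
BINARY_OP + → 34 + 12 = 46. Stack: [46]
STORE_FAST x → x=46. Stack: []
LOAD_FAST_LOAD_FAST k,a → push -42,34. Stack: [-42, 34]
BINARY_OP - → -42 - 34 = -76. Stack: [-76]
RETURN_VALUE → return -76.

-76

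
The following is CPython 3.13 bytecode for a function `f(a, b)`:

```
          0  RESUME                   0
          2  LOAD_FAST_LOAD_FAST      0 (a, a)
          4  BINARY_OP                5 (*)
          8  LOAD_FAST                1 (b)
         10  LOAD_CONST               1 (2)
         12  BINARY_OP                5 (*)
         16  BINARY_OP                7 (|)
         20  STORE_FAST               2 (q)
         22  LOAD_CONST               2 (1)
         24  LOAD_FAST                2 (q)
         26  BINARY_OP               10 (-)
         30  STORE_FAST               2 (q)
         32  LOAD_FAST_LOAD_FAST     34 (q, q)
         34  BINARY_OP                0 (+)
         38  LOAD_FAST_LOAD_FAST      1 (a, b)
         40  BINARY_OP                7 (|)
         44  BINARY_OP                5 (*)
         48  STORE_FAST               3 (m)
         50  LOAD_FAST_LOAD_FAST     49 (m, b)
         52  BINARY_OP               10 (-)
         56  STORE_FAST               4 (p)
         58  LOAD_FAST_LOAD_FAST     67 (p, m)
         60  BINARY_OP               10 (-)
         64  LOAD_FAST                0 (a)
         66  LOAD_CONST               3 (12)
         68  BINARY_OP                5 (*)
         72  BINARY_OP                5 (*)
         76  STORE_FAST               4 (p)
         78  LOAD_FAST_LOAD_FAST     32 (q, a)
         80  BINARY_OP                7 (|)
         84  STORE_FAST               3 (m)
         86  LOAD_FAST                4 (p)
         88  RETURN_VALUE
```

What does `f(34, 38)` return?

-15504

LOAD_FAST_LOAD_FAST a,a → push 34,34. Stack: [34, 34]
BINARY_OP * → 34 * 34 = 1156. Stack: [1156]
LOAD_FAST b → push 38. Stack: [1156, 38]
LOAD_CONST → push 2. Stack: [1156, 38, 2]
BINARY_OP * → 38 * 2 = 76. Stack: [1156, 76]
BINARY_OP | → 1156 | 76 = 1228. Stack: [1228]
STORE_FAST q → q=1228. Stack: []
LOAD_CONST → push 1. Stack: [1]
LOAD_FAST q → push 1228. Stack: [1, 1228]
BINARY_OP - → 1 - 1228 = -1227. Stack: [-1227]
STORE_FAST q → q=-1227. Stack: []
LOAD_FAST_LOAD_FAST q,q → push -1227,-1227. Stack: [-1227, -1227]
BINARY_OP + → -1227 + -1227 = -2454. Stack: [-2454]
LOAD_FAST_LOAD_FAST a,b → push 34,38. Stack: [-2454, 34, 38]
BINARY_OP | → 34 | 38 = 38. Stack: [-2454, 38]
BINARY_OP * → -2454 * 38 = -93252. Stack: [-93252]
STORE_FAST m → m=-93252. Stack: []
LOAD_FAST_LOAD_FAST m,b → push -93252,38. Stack: [-93252, 38]
BINARY_OP - → -93252 - 38 = -93290. Stack: [-93290]
STORE_FAST p → p=-93290. Stack: []
LOAD_FAST_LOAD_FAST p,m → push -93290,-93252. Stack: [-93290, -93252]
BINARY_OP - → -93290 - -93252 = -38. Stack: [-38]
LOAD_FAST a → push 34. Stack: [-38, 34]
LOAD_CONST → push 12. Stack: [-38, 34, 12]
BINARY_OP * → 34 * 12 = 408. Stack: [-38, 408]
BINARY_OP * → -38 * 408 = -15504. Stack: [-15504]
STORE_FAST p → p=-15504. Stack: []
LOAD_FAST_LOAD_FAST q,a → push -1227,34. Stack: [-1227, 34]
BINARY_OP | → -1227 | 34 = -1225. Stack: [-1225]
STORE_FAST m → m=-1225. Stack: []
LOAD_FAST p → push -15504. Stack: [-15504]
RETURN_VALUE → return -15504.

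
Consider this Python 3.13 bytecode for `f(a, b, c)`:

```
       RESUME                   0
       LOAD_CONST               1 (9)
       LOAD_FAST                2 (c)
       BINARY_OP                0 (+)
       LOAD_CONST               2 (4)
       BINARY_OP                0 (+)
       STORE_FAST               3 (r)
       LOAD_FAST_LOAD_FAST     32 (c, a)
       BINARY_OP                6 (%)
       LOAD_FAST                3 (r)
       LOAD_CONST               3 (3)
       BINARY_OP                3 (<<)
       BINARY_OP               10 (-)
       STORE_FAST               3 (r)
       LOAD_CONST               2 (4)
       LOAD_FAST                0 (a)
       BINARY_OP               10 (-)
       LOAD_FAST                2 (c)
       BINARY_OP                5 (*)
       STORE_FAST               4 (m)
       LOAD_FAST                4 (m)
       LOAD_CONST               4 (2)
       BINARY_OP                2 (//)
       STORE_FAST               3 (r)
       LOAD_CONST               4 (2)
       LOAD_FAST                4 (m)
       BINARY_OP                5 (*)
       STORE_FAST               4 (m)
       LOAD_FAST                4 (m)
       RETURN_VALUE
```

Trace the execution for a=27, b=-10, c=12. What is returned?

LOAD_CONST → push 9. Stack: [9]
LOAD_FAST c → push 12. Stack: [9, 12]
BINARY_OP + → 9 + 12 = 21. Stack: [21]
LOAD_CONST → push 4. Stack: [21, 4]
BINARY_OP + → 21 + 4 = 25. Stack: [25]
STORE_FAST r → r=25. Stack: []
LOAD_FAST_LOAD_FAST c,a → push 12,27. Stack: [12, 27]
BINARY_OP % → 12 % 27 = 12. Stack: [12]
LOAD_FAST r → push 25. Stack: [12, 25]
LOAD_CONST → push 3. Stack: [12, 25, 3]
BINARY_OP << → 25 << 3 = 200. Stack: [12, 200]
BINARY_OP - → 12 - 200 = -188. Stack: [-188]
STORE_FAST r → r=-188. Stack: []
LOAD_CONST → push 4. Stack: [4]
LOAD_FAST a → push 27. Stack: [4, 27]
BINARY_OP - → 4 - 27 = -23. Stack: [-23]
LOAD_FAST c → push 12. Stack: [-23, 12]
BINARY_OP * → -23 * 12 = -276. Stack: [-276]
STORE_FAST m → m=-276. Stack: []
LOAD_FAST m → push -276. Stack: [-276]
LOAD_CONST → push 2. Stack: [-276, 2]
BINARY_OP // → -276 // 2 = -138. Stack: [-138]
STORE_FAST r → r=-138. Stack: []
LOAD_CONST → push 2. Stack: [2]
LOAD_FAST m → push -276. Stack: [2, -276]
BINARY_OP * → 2 * -276 = -552. Stack: [-552]
STORE_FAST m → m=-552. Stack: []
LOAD_FAST m → push -552. Stack: [-552]
RETURN_VALUE → return -552.

-552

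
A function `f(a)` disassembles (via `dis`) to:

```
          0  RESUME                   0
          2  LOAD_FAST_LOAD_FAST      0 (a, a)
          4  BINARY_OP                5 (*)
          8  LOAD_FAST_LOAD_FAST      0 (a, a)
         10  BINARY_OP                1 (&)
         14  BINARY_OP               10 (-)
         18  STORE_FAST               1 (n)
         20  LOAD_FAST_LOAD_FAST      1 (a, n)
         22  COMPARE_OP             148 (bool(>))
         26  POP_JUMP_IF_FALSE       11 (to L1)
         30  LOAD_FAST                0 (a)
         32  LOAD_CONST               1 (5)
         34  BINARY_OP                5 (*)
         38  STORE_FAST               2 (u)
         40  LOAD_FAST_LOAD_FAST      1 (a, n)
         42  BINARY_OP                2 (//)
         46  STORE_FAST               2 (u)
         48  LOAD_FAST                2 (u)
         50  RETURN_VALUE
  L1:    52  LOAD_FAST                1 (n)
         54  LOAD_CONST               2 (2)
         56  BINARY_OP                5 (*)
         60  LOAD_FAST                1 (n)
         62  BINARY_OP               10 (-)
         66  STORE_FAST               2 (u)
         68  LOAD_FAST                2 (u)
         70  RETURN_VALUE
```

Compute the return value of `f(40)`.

1560

LOAD_FAST_LOAD_FAST a,a → push 40,40. Stack: [40, 40]
BINARY_OP * → 40 * 40 = 1600. Stack: [1600]
LOAD_FAST_LOAD_FAST a,a → push 40,40. Stack: [1600, 40, 40]
BINARY_OP & → 40 & 40 = 40. Stack: [1600, 40]
BINARY_OP - → 1600 - 40 = 1560. Stack: [1560]
STORE_FAST n → n=1560. Stack: []
LOAD_FAST_LOAD_FAST a,n → push 40,1560. Stack: [40, 1560]
COMPARE_OP bool(>) → 40 vs 1560 = False. Stack: [False]
POP_JUMP_IF_FALSE → pop False; jump. Stack: []
LOAD_FAST n → push 1560. Stack: [1560]
LOAD_CONST → push 2. Stack: [1560, 2]
BINARY_OP * → 1560 * 2 = 3120. Stack: [3120]
LOAD_FAST n → push 1560. Stack: [3120, 1560]
BINARY_OP - → 3120 - 1560 = 1560. Stack: [1560]
STORE_FAST u → u=1560. Stack: []
LOAD_FAST u → push 1560. Stack: [1560]
RETURN_VALUE → return 1560.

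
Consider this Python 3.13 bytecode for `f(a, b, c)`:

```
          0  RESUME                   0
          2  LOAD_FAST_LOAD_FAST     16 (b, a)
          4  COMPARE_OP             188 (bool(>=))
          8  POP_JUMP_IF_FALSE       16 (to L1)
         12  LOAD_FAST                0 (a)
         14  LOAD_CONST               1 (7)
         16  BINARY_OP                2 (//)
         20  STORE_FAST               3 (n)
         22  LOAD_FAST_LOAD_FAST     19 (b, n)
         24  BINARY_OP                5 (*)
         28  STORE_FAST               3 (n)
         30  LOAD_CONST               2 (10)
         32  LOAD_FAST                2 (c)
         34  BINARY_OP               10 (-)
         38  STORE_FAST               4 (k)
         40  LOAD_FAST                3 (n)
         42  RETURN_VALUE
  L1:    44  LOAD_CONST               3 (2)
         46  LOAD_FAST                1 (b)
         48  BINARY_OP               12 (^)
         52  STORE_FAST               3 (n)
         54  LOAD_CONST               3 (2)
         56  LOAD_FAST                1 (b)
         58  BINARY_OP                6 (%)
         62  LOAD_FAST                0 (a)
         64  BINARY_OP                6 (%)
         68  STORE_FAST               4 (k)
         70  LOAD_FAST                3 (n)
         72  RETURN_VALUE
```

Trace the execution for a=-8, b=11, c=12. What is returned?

LOAD_FAST_LOAD_FAST b,a → push 11,-8. Stack: [11, -8]
COMPARE_OP bool(>=) → 11 vs -8 = True. Stack: [True]
POP_JUMP_IF_FALSE → pop True; no jump. Stack: []
LOAD_FAST a → push -8. Stack: [-8]
LOAD_CONST → push 7. Stack: [-8, 7]
BINARY_OP // → -8 // 7 = -2. Stack: [-2]
STORE_FAST n → n=-2. Stack: []
LOAD_FAST_LOAD_FAST b,n → push 11,-2. Stack: [11, -2]
BINARY_OP * → 11 * -2 = -22. Stack: [-22]
STORE_FAST n → n=-22. Stack: []
LOAD_CONST → push 10. Stack: [10]
LOAD_FAST c → push 12. Stack: [10, 12]
BINARY_OP - → 10 - 12 = -2. Stack: [-2]
STORE_FAST k → k=-2. Stack: []
LOAD_FAST n → push -22. Stack: [-22]
RETURN_VALUE → return -22.

-22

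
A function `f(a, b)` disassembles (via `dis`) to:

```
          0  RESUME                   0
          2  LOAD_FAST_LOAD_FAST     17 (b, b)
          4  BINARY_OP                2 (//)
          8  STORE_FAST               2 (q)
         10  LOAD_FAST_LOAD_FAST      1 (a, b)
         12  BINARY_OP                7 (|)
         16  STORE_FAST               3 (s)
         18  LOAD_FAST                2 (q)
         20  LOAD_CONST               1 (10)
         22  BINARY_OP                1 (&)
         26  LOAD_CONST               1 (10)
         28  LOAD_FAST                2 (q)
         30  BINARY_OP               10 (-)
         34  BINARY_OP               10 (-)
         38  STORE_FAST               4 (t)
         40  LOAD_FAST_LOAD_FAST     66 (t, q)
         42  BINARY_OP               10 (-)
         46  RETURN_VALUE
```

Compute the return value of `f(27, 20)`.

LOAD_FAST_LOAD_FAST b,b → push 20,20. Stack: [20, 20]
BINARY_OP // → 20 // 20 = 1. Stack: [1]
STORE_FAST q → q=1. Stack: []
LOAD_FAST_LOAD_FAST a,b → push 27,20. Stack: [27, 20]
BINARY_OP | → 27 | 20 = 31. Stack: [31]
STORE_FAST s → s=31. Stack: []
LOAD_FAST q → push 1. Stack: [1]
LOAD_CONST → push 10. Stack: [1, 10]
BINARY_OP & → 1 & 10 = 0. Stack: [0]
LOAD_CONST → push 10. Stack: [0, 10]
LOAD_FAST q → push 1. Stack: [0, 10, 1]
BINARY_OP - → 10 - 1 = 9. Stack: [0, 9]
BINARY_OP - → 0 - 9 = -9. Stack: [-9]
STORE_FAST t → t=-9. Stack: []
LOAD_FAST_LOAD_FAST t,q → push -9,1. Stack: [-9, 1]
BINARY_OP - → -9 - 1 = -10. Stack: [-10]
RETURN_VALUE → return -10.

-10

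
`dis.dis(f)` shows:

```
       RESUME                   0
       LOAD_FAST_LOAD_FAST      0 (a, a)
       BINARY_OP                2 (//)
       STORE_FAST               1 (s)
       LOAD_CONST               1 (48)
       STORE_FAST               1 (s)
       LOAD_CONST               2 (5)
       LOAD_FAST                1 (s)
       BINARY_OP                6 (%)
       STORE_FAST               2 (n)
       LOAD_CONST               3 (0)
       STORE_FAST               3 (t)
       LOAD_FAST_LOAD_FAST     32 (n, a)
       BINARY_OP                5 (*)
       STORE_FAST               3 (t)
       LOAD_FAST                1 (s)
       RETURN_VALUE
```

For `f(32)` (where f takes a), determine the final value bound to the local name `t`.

160

LOAD_FAST_LOAD_FAST a,a → push 32,32. Stack: [32, 32]
BINARY_OP // → 32 // 32 = 1. Stack: [1]
STORE_FAST s → s=1. Stack: []
LOAD_CONST → push 48. Stack: [48]
STORE_FAST s → s=48. Stack: []
LOAD_CONST → push 5. Stack: [5]
LOAD_FAST s → push 48. Stack: [5, 48]
BINARY_OP % → 5 % 48 = 5. Stack: [5]
STORE_FAST n → n=5. Stack: []
LOAD_CONST → push 0. Stack: [0]
STORE_FAST t → t=0. Stack: []
LOAD_FAST_LOAD_FAST n,a → push 5,32. Stack: [5, 32]
BINARY_OP * → 5 * 32 = 160. Stack: [160]
STORE_FAST t → t=160. Stack: []
LOAD_FAST s → push 48. Stack: [48]
RETURN_VALUE → return 48.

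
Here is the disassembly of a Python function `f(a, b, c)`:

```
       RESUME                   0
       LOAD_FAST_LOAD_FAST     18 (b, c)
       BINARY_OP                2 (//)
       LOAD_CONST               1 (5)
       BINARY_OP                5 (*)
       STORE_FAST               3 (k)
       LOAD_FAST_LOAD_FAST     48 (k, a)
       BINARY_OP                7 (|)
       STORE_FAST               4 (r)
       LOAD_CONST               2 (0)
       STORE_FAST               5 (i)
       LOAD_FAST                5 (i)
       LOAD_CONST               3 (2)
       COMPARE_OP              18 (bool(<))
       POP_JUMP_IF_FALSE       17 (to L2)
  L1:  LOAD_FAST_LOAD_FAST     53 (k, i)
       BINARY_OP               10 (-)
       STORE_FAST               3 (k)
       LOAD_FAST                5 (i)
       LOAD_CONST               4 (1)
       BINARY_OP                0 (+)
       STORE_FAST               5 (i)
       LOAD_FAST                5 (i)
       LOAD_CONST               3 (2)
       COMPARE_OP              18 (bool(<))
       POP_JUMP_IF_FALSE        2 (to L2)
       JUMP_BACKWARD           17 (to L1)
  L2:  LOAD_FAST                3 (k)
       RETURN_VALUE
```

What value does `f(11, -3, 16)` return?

LOAD_FAST_LOAD_FAST b,c → push -3,16. Stack: [-3, 16]
BINARY_OP // → -3 // 16 = -1. Stack: [-1]
LOAD_CONST → push 5. Stack: [-1, 5]
BINARY_OP * → -1 * 5 = -5. Stack: [-5]
STORE_FAST k → k=-5. Stack: []
LOAD_FAST_LOAD_FAST k,a → push -5,11. Stack: [-5, 11]
BINARY_OP | → -5 | 11 = -5. Stack: [-5]
STORE_FAST r → r=-5. Stack: []
LOAD_CONST → push 0. Stack: [0]
STORE_FAST i → i=0. Stack: []
LOAD_FAST i → push 0. Stack: [0]
LOAD_CONST → push 2. Stack: [0, 2]
COMPARE_OP bool(<) → 0 vs 2 = True. Stack: [True]
POP_JUMP_IF_FALSE → pop True; no jump. Stack: []
LOAD_FAST_LOAD_FAST k,i → push -5,0. Stack: [-5, 0]
BINARY_OP - → -5 - 0 = -5. Stack: [-5]
STORE_FAST k → k=-5. Stack: []
LOAD_FAST i → push 0. Stack: [0]
LOAD_CONST → push 1. Stack: [0, 1]
BINARY_OP + → 0 + 1 = 1. Stack: [1]
STORE_FAST i → i=1. Stack: []
LOAD_FAST i → push 1. Stack: [1]
LOAD_CONST → push 2. Stack: [1, 2]
COMPARE_OP bool(<) → 1 vs 2 = True. Stack: [True]
POP_JUMP_IF_FALSE → pop True; no jump. Stack: []
LOAD_FAST_LOAD_FAST k,i → push -5,1. Stack: [-5, 1]
BINARY_OP - → -5 - 1 = -6. Stack: [-6]
STORE_FAST k → k=-6. Stack: []
LOAD_FAST i → push 1. Stack: [1]
LOAD_CONST → push 1. Stack: [1, 1]
BINARY_OP + → 1 + 1 = 2. Stack: [2]
STORE_FAST i → i=2. Stack: []
LOAD_FAST i → push 2. Stack: [2]
LOAD_CONST → push 2. Stack: [2, 2]
COMPARE_OP bool(<) → 2 vs 2 = False. Stack: [False]
POP_JUMP_IF_FALSE → pop False; jump. Stack: []
LOAD_FAST k → push -6. Stack: [-6]
RETURN_VALUE → return -6.

-6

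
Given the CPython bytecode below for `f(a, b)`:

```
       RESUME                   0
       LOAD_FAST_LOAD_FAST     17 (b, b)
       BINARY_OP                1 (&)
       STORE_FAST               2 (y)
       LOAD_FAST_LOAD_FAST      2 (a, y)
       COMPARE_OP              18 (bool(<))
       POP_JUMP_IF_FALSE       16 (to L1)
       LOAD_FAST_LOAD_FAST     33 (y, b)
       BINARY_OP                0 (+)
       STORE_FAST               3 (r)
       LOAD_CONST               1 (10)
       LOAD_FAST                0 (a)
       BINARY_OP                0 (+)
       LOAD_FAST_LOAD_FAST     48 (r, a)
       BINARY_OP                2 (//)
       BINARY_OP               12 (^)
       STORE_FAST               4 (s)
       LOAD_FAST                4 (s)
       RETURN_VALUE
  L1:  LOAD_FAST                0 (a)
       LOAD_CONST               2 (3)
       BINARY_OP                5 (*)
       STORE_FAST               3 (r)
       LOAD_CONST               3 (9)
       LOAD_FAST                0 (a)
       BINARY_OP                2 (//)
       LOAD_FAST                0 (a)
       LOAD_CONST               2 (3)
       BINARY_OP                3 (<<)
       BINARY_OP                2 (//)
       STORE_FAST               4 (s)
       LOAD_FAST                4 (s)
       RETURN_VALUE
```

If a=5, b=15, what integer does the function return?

9

LOAD_FAST_LOAD_FAST b,b → push 15,15. Stack: [15, 15]
BINARY_OP & → 15 & 15 = 15. Stack: [15]
STORE_FAST y → y=15. Stack: []
LOAD_FAST_LOAD_FAST a,y → push 5,15. Stack: [5, 15]
COMPARE_OP bool(<) → 5 vs 15 = True. Stack: [True]
POP_JUMP_IF_FALSE → pop True; no jump. Stack: []
LOAD_FAST_LOAD_FAST y,b → push 15,15. Stack: [15, 15]
BINARY_OP + → 15 + 15 = 30. Stack: [30]
STORE_FAST r → r=30. Stack: []
LOAD_CONST → push 10. Stack: [10]
LOAD_FAST a → push 5. Stack: [10, 5]
BINARY_OP + → 10 + 5 = 15. Stack: [15]
LOAD_FAST_LOAD_FAST r,a → push 30,5. Stack: [15, 30, 5]
BINARY_OP // → 30 // 5 = 6. Stack: [15, 6]
BINARY_OP ^ → 15 ^ 6 = 9. Stack: [9]
STORE_FAST s → s=9. Stack: []
LOAD_FAST s → push 9. Stack: [9]
RETURN_VALUE → return 9.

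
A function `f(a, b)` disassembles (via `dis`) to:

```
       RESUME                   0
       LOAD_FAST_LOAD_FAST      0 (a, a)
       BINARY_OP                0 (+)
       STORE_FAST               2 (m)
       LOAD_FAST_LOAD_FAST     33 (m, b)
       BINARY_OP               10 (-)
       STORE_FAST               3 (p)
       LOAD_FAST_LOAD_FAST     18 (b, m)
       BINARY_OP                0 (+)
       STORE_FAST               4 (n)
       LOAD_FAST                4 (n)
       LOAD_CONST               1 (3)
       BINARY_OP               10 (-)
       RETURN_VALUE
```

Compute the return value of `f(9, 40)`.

55

LOAD_FAST_LOAD_FAST a,a → push 9,9. Stack: [9, 9]
BINARY_OP + → 9 + 9 = 18. Stack: [18]
STORE_FAST m → m=18. Stack: []
LOAD_FAST_LOAD_FAST m,b → push 18,40. Stack: [18, 40]
BINARY_OP - → 18 - 40 = -22. Stack: [-22]
STORE_FAST p → p=-22. Stack: []
LOAD_FAST_LOAD_FAST b,m → push 40,18. Stack: [40, 18]
BINARY_OP + → 40 + 18 = 58. Stack: [58]
STORE_FAST n → n=58. Stack: []
LOAD_FAST n → push 58. Stack: [58]
LOAD_CONST → push 3. Stack: [58, 3]
BINARY_OP - → 58 - 3 = 55. Stack: [55]
RETURN_VALUE → return 55.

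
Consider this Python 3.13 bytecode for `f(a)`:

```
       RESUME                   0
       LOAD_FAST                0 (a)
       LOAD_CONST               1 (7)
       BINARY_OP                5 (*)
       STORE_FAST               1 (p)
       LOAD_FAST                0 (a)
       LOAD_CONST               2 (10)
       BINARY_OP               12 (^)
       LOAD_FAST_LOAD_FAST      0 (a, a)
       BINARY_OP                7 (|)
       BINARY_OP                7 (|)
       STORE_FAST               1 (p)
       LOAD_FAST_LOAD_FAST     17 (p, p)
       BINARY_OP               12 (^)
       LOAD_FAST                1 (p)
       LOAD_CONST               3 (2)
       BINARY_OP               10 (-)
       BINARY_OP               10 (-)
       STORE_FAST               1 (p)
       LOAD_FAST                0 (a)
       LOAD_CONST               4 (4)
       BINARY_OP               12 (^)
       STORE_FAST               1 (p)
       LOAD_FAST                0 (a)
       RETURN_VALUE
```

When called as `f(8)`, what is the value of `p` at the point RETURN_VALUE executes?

LOAD_FAST a → push 8. Stack: [8]
LOAD_CONST → push 7. Stack: [8, 7]
BINARY_OP * → 8 * 7 = 56. Stack: [56]
STORE_FAST p → p=56. Stack: []
LOAD_FAST a → push 8. Stack: [8]
LOAD_CONST → push 10. Stack: [8, 10]
BINARY_OP ^ → 8 ^ 10 = 2. Stack: [2]
LOAD_FAST_LOAD_FAST a,a → push 8,8. Stack: [2, 8, 8]
BINARY_OP | → 8 | 8 = 8. Stack: [2, 8]
BINARY_OP | → 2 | 8 = 10. Stack: [10]
STORE_FAST p → p=10. Stack: []
LOAD_FAST_LOAD_FAST p,p → push 10,10. Stack: [10, 10]
BINARY_OP ^ → 10 ^ 10 = 0. Stack: [0]
LOAD_FAST p → push 10. Stack: [0, 10]
LOAD_CONST → push 2. Stack: [0, 10, 2]
BINARY_OP - → 10 - 2 = 8. Stack: [0, 8]
BINARY_OP - → 0 - 8 = -8. Stack: [-8]
STORE_FAST p → p=-8. Stack: []
LOAD_FAST a → push 8. Stack: [8]
LOAD_CONST → push 4. Stack: [8, 4]
BINARY_OP ^ → 8 ^ 4 = 12. Stack: [12]
STORE_FAST p → p=12. Stack: []
LOAD_FAST a → push 8. Stack: [8]
RETURN_VALUE → return 8.

12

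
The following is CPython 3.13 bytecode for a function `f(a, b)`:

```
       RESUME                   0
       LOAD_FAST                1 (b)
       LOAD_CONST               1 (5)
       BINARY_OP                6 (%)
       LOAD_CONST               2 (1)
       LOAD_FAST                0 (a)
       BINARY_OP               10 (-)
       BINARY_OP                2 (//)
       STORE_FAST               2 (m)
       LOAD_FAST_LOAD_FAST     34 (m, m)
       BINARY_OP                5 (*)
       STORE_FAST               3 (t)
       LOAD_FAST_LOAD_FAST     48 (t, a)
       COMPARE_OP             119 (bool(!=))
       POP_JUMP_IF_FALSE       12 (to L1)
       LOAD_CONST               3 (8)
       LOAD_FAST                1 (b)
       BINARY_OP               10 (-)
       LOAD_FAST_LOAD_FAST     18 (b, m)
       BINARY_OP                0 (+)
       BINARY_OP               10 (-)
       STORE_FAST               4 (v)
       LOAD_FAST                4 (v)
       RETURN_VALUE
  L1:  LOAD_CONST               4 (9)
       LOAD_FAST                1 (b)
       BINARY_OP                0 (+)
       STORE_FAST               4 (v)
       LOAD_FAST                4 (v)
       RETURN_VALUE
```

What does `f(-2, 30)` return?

LOAD_FAST b → push 30. Stack: [30]
LOAD_CONST → push 5. Stack: [30, 5]
BINARY_OP % → 30 % 5 = 0. Stack: [0]
LOAD_CONST → push 1. Stack: [0, 1]
LOAD_FAST a → push -2. Stack: [0, 1, -2]
BINARY_OP - → 1 - -2 = 3. Stack: [0, 3]
BINARY_OP // → 0 // 3 = 0. Stack: [0]
STORE_FAST m → m=0. Stack: []
LOAD_FAST_LOAD_FAST m,m → push 0,0. Stack: [0, 0]
BINARY_OP * → 0 * 0 = 0. Stack: [0]
STORE_FAST t → t=0. Stack: []
LOAD_FAST_LOAD_FAST t,a → push 0,-2. Stack: [0, -2]
COMPARE_OP bool(!=) → 0 vs -2 = True. Stack: [True]
POP_JUMP_IF_FALSE → pop True; no jump. Stack: []
LOAD_CONST → push 8. Stack: [8]
LOAD_FAST b → push 30. Stack: [8, 30]
BINARY_OP - → 8 - 30 = -22. Stack: [-22]
LOAD_FAST_LOAD_FAST b,m → push 30,0. Stack: [-22, 30, 0]
BINARY_OP + → 30 + 0 = 30. Stack: [-22, 30]
BINARY_OP - → -22 - 30 = -52. Stack: [-52]
STORE_FAST v → v=-52. Stack: []
LOAD_FAST v → push -52. Stack: [-52]
RETURN_VALUE → return -52.

-52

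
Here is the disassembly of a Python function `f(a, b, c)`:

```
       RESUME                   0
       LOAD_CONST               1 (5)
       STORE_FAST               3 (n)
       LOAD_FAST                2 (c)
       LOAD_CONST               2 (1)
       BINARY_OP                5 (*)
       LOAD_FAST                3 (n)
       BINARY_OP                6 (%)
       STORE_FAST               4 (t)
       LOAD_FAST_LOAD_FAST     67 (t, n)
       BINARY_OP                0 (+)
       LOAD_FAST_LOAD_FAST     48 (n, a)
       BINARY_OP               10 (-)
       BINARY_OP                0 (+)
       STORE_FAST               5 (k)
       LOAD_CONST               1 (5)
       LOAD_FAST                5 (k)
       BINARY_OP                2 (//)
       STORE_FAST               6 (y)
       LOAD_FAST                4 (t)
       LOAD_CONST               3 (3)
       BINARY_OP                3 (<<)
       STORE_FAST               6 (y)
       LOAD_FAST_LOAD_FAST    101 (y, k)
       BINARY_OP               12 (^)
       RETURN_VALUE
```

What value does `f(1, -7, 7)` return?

LOAD_CONST → push 5. Stack: [5]
STORE_FAST n → n=5. Stack: []
LOAD_FAST c → push 7. Stack: [7]
LOAD_CONST → push 1. Stack: [7, 1]
BINARY_OP * → 7 * 1 = 7. Stack: [7]
LOAD_FAST n → push 5. Stack: [7, 5]
BINARY_OP % → 7 % 5 = 2. Stack: [2]
STORE_FAST t → t=2. Stack: []
LOAD_FAST_LOAD_FAST t,n → push 2,5. Stack: [2, 5]
BINARY_OP + → 2 + 5 = 7. Stack: [7]
LOAD_FAST_LOAD_FAST n,a → push 5,1. Stack: [7, 5, 1]
BINARY_OP - → 5 - 1 = 4. Stack: [7, 4]
BINARY_OP + → 7 + 4 = 11. Stack: [11]
STORE_FAST k → k=11. Stack: []
LOAD_CONST → push 5. Stack: [5]
LOAD_FAST k → push 11. Stack: [5, 11]
BINARY_OP // → 5 // 11 = 0. Stack: [0]
STORE_FAST y → y=0. Stack: []
LOAD_FAST t → push 2. Stack: [2]
LOAD_CONST → push 3. Stack: [2, 3]
BINARY_OP << → 2 << 3 = 16. Stack: [16]
STORE_FAST y → y=16. Stack: []
LOAD_FAST_LOAD_FAST y,k → push 16,11. Stack: [16, 11]
BINARY_OP ^ → 16 ^ 11 = 27. Stack: [27]
RETURN_VALUE → return 27.

27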